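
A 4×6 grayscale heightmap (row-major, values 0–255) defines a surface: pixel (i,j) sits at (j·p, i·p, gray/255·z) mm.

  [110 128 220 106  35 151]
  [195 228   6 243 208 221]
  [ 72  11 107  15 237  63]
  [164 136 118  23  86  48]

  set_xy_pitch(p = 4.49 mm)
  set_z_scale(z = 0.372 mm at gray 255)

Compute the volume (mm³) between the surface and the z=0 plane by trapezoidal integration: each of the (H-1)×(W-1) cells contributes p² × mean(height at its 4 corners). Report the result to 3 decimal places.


height_mm = gray/255 × 0.372; cell vol = 4.49² × mean(4 corners)
unit = 4.49² × 0.372 / (4×255) = 0.00735251 mm³ per gray-sum
row 0: Σ corner-gray over 5 cells = 3025  → 22.2413
row 1: Σ corner-gray over 5 cells = 2661  → 19.5650
row 2: Σ corner-gray over 5 cells = 1813  → 13.3301
Σ rows: total corner-gray = 7499  → 55.1365 mm³

55.136


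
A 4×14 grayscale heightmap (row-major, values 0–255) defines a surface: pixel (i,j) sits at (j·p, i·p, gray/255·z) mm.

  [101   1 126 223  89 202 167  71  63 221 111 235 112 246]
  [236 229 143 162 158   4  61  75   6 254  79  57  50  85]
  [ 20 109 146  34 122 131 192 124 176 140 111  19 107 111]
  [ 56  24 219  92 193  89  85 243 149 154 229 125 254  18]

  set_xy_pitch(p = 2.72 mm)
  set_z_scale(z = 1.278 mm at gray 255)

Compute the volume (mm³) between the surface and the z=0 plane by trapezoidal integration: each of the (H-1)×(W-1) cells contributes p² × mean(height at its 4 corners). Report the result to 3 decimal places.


176.450

height_mm = gray/255 × 1.278; cell vol = 2.72² × mean(4 corners)
unit = 2.72² × 1.278 / (4×255) = 0.00926976 mm³ per gray-sum
row 0: Σ corner-gray over 13 cells = 6466  → 59.9383
row 1: Σ corner-gray over 13 cells = 5830  → 54.0427
row 2: Σ corner-gray over 13 cells = 6739  → 62.4689
Σ rows: total corner-gray = 19035  → 176.4499 mm³


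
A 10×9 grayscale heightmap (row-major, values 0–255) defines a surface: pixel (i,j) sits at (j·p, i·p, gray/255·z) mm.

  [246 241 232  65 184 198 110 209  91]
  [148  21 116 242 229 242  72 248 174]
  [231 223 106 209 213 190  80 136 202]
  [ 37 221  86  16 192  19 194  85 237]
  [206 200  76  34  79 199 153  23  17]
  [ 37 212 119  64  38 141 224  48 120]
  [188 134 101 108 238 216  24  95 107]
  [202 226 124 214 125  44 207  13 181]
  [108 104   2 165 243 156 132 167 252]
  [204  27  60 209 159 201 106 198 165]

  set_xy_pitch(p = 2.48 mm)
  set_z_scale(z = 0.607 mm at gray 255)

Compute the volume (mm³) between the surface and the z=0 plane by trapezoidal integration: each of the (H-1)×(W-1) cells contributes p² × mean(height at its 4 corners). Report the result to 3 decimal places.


height_mm = gray/255 × 0.607; cell vol = 2.48² × mean(4 corners)
unit = 2.48² × 0.607 / (4×255) = 0.00366009 mm³ per gray-sum
row 0: Σ corner-gray over 8 cells = 5477  → 20.0463
row 1: Σ corner-gray over 8 cells = 5409  → 19.7974
row 2: Σ corner-gray over 8 cells = 4647  → 17.0084
row 3: Σ corner-gray over 8 cells = 3651  → 13.3630
row 4: Σ corner-gray over 8 cells = 3600  → 13.1763
row 5: Σ corner-gray over 8 cells = 3976  → 14.5525
row 6: Σ corner-gray over 8 cells = 4416  → 16.1630
row 7: Σ corner-gray over 8 cells = 4587  → 16.7888
row 8: Σ corner-gray over 8 cells = 4587  → 16.7888
Σ rows: total corner-gray = 40350  → 147.6847 mm³

147.685


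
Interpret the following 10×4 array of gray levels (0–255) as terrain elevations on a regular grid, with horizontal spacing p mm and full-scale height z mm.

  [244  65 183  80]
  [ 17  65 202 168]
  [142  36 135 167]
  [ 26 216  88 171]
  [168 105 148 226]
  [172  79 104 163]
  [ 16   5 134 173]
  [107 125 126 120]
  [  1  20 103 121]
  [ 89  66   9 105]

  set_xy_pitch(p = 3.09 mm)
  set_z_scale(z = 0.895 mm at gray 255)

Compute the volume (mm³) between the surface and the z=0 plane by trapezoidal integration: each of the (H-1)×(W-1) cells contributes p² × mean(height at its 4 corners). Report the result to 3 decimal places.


99.229

height_mm = gray/255 × 0.895; cell vol = 3.09² × mean(4 corners)
unit = 3.09² × 0.895 / (4×255) = 0.00837799 mm³ per gray-sum
row 0: Σ corner-gray over 3 cells = 1539  → 12.8937
row 1: Σ corner-gray over 3 cells = 1370  → 11.4778
row 2: Σ corner-gray over 3 cells = 1456  → 12.1984
row 3: Σ corner-gray over 3 cells = 1705  → 14.2845
row 4: Σ corner-gray over 3 cells = 1601  → 13.4132
row 5: Σ corner-gray over 3 cells = 1168  → 9.7855
row 6: Σ corner-gray over 3 cells = 1196  → 10.0201
row 7: Σ corner-gray over 3 cells = 1097  → 9.1907
row 8: Σ corner-gray over 3 cells = 712  → 5.9651
Σ rows: total corner-gray = 11844  → 99.2289 mm³


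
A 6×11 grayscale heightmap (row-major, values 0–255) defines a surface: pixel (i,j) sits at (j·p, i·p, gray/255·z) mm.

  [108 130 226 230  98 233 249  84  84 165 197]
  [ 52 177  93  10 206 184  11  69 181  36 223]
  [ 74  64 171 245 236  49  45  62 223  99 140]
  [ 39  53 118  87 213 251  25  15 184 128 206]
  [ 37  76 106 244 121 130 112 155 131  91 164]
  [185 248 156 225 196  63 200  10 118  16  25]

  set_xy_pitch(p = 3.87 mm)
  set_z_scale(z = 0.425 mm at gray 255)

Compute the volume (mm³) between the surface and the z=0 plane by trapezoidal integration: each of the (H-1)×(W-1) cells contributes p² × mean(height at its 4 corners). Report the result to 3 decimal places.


height_mm = gray/255 × 0.425; cell vol = 3.87² × mean(4 corners)
unit = 3.87² × 0.425 / (4×255) = 0.00624038 mm³ per gray-sum
row 0: Σ corner-gray over 10 cells = 5512  → 34.3969
row 1: Σ corner-gray over 10 cells = 4811  → 30.0224
row 2: Σ corner-gray over 10 cells = 4995  → 31.1707
row 3: Σ corner-gray over 10 cells = 4926  → 30.7401
row 4: Σ corner-gray over 10 cells = 5207  → 32.4936
Σ rows: total corner-gray = 25451  → 158.8238 mm³

158.824


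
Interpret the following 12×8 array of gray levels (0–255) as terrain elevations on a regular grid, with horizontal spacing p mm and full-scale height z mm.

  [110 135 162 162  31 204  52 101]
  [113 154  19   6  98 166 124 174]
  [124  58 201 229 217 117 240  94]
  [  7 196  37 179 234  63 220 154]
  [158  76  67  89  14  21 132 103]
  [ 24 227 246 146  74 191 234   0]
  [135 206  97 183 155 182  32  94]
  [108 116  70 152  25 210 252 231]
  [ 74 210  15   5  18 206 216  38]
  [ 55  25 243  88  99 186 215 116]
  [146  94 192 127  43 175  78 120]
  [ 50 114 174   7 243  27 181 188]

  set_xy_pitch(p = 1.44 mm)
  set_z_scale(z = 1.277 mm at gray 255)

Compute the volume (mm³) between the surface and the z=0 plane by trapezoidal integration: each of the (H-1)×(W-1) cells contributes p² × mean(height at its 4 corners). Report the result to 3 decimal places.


102.620

height_mm = gray/255 × 1.277; cell vol = 1.44² × mean(4 corners)
unit = 1.44² × 1.277 / (4×255) = 0.00259607 mm³ per gray-sum
row 0: Σ corner-gray over 7 cells = 3124  → 8.1101
row 1: Σ corner-gray over 7 cells = 3763  → 9.7690
row 2: Σ corner-gray over 7 cells = 4361  → 11.3214
row 3: Σ corner-gray over 7 cells = 3078  → 7.9907
row 4: Σ corner-gray over 7 cells = 3319  → 8.6163
row 5: Σ corner-gray over 7 cells = 4199  → 10.9009
row 6: Σ corner-gray over 7 cells = 3928  → 10.1973
row 7: Σ corner-gray over 7 cells = 3441  → 8.9331
row 8: Σ corner-gray over 7 cells = 3335  → 8.6579
row 9: Σ corner-gray over 7 cells = 3567  → 9.2602
row 10: Σ corner-gray over 7 cells = 3414  → 8.8630
Σ rows: total corner-gray = 39529  → 102.6199 mm³


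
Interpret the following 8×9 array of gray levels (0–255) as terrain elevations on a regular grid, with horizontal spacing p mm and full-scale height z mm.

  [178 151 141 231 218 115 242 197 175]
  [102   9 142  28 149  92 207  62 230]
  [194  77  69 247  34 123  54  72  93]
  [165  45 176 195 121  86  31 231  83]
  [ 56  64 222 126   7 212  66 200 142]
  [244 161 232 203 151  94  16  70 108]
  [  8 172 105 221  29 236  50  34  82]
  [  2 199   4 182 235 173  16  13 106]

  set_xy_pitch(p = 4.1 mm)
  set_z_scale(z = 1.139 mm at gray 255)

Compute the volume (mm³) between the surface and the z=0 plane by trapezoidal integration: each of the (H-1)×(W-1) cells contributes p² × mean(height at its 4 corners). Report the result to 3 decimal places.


514.199

height_mm = gray/255 × 1.139; cell vol = 4.1² × mean(4 corners)
unit = 4.1² × 1.139 / (4×255) = 0.0187712 mm³ per gray-sum
row 0: Σ corner-gray over 8 cells = 4653  → 87.3422
row 1: Σ corner-gray over 8 cells = 3349  → 62.8646
row 2: Σ corner-gray over 8 cells = 3657  → 68.6462
row 3: Σ corner-gray over 8 cells = 4010  → 75.2724
row 4: Σ corner-gray over 8 cells = 4198  → 78.8014
row 5: Σ corner-gray over 8 cells = 3990  → 74.8970
row 6: Σ corner-gray over 8 cells = 3536  → 66.3748
Σ rows: total corner-gray = 27393  → 514.1986 mm³


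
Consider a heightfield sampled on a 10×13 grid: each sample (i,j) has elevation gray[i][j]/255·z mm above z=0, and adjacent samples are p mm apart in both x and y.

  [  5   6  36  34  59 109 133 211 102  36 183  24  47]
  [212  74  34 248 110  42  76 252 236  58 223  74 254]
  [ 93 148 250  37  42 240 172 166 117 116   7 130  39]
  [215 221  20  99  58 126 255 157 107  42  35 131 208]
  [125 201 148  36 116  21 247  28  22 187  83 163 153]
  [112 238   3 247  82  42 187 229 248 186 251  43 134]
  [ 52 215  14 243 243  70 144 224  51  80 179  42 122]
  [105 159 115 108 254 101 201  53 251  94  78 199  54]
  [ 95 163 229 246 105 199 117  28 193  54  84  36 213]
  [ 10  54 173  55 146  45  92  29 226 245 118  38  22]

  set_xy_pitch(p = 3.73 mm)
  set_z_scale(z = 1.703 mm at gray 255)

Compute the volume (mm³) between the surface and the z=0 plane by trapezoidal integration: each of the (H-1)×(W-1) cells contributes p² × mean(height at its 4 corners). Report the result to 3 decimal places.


height_mm = gray/255 × 1.703; cell vol = 3.73² × mean(4 corners)
unit = 3.73² × 1.703 / (4×255) = 0.0232291 mm³ per gray-sum
row 0: Σ corner-gray over 12 cells = 5238  → 121.6740
row 1: Σ corner-gray over 12 cells = 6302  → 146.3897
row 2: Σ corner-gray over 12 cells = 5907  → 137.2142
row 3: Σ corner-gray over 12 cells = 5707  → 132.5684
row 4: Σ corner-gray over 12 cells = 6540  → 151.9182
row 5: Σ corner-gray over 12 cells = 6942  → 161.2563
row 6: Σ corner-gray over 12 cells = 6569  → 152.5919
row 7: Σ corner-gray over 12 cells = 6601  → 153.3352
row 8: Σ corner-gray over 12 cells = 5690  → 132.1735
Σ rows: total corner-gray = 55496  → 1289.1214 mm³

1289.121


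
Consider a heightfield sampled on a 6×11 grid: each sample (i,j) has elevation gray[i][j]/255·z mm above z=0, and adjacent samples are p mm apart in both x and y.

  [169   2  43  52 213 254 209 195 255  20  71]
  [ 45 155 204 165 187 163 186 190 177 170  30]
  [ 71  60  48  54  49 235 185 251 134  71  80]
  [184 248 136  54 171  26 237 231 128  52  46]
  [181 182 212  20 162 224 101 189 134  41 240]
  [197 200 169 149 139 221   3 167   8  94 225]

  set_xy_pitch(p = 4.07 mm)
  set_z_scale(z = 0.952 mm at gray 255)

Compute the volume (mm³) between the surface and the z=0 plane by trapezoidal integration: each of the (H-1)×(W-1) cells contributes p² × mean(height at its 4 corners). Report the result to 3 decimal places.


height_mm = gray/255 × 0.952; cell vol = 4.07² × mean(4 corners)
unit = 4.07² × 0.952 / (4×255) = 0.0154606 mm³ per gray-sum
row 0: Σ corner-gray over 10 cells = 5995  → 92.6861
row 1: Σ corner-gray over 10 cells = 5594  → 86.4864
row 2: Σ corner-gray over 10 cells = 5121  → 79.1736
row 3: Σ corner-gray over 10 cells = 5747  → 88.8519
row 4: Σ corner-gray over 10 cells = 5673  → 87.7078
Σ rows: total corner-gray = 28130  → 434.9059 mm³

434.906


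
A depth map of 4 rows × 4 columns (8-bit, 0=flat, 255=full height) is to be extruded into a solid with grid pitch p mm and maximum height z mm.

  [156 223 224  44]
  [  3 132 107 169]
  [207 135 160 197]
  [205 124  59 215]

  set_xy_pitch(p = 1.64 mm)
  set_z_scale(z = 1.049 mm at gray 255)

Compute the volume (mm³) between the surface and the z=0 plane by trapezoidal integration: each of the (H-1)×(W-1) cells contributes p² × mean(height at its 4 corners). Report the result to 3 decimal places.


height_mm = gray/255 × 1.049; cell vol = 1.64² × mean(4 corners)
unit = 1.64² × 1.049 / (4×255) = 0.00276607 mm³ per gray-sum
row 0: Σ corner-gray over 3 cells = 1744  → 4.8240
row 1: Σ corner-gray over 3 cells = 1644  → 4.5474
row 2: Σ corner-gray over 3 cells = 1780  → 4.9236
Σ rows: total corner-gray = 5168  → 14.2950 mm³

14.295


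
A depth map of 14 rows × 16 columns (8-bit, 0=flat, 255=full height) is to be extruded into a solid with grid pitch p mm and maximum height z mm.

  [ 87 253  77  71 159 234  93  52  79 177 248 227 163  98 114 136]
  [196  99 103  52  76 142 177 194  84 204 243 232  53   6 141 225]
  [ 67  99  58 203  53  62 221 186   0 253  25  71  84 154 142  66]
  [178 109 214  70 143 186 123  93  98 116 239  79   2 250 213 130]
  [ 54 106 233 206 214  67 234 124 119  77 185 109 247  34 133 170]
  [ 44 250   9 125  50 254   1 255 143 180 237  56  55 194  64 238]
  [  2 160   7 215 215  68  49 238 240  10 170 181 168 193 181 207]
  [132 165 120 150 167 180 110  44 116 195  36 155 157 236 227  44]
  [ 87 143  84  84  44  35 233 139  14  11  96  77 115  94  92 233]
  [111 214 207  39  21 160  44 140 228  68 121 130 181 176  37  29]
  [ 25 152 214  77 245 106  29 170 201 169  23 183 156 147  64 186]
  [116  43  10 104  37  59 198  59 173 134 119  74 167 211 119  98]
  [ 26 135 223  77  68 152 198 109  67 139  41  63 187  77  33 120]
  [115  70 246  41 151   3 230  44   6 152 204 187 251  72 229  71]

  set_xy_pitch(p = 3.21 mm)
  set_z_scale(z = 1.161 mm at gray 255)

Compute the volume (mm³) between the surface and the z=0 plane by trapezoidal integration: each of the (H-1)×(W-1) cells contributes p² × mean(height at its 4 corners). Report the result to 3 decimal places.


1171.195

height_mm = gray/255 × 1.161; cell vol = 3.21² × mean(4 corners)
unit = 3.21² × 1.161 / (4×255) = 0.0117285 mm³ per gray-sum
row 0: Σ corner-gray over 15 cells = 8346  → 97.8860
row 1: Σ corner-gray over 15 cells = 7388  → 86.6501
row 2: Σ corner-gray over 15 cells = 7533  → 88.3507
row 3: Σ corner-gray over 15 cells = 8578  → 100.6070
row 4: Σ corner-gray over 15 cells = 8428  → 98.8477
row 5: Σ corner-gray over 15 cells = 8427  → 98.8360
row 6: Σ corner-gray over 15 cells = 8691  → 101.9323
row 7: Σ corner-gray over 15 cells = 7134  → 83.6710
row 8: Σ corner-gray over 15 cells = 6514  → 76.3994
row 9: Σ corner-gray over 15 cells = 7755  → 90.9544
row 10: Σ corner-gray over 15 cells = 7311  → 85.7470
row 11: Σ corner-gray over 15 cells = 6512  → 76.3759
row 12: Σ corner-gray over 15 cells = 7242  → 84.9377
Σ rows: total corner-gray = 99859  → 1171.1953 mm³


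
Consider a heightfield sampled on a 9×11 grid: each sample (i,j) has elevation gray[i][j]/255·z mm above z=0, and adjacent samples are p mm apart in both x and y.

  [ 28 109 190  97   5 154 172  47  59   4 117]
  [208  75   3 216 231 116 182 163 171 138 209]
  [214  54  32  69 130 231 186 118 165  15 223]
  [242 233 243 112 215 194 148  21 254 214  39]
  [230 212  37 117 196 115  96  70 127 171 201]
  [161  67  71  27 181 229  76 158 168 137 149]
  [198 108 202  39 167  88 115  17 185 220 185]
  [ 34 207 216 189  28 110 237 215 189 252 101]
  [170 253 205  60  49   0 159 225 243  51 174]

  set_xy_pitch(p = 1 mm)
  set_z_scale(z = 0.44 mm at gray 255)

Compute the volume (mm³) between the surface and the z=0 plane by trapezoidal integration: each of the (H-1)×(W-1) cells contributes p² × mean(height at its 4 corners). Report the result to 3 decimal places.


19.547

height_mm = gray/255 × 0.44; cell vol = 1² × mean(4 corners)
unit = 1² × 0.44 / (4×255) = 0.000431373 mm³ per gray-sum
row 0: Σ corner-gray over 10 cells = 4826  → 2.0818
row 1: Σ corner-gray over 10 cells = 5444  → 2.3484
row 2: Σ corner-gray over 10 cells = 5986  → 2.5822
row 3: Σ corner-gray over 10 cells = 6262  → 2.7013
row 4: Σ corner-gray over 10 cells = 5251  → 2.2651
row 5: Σ corner-gray over 10 cells = 5203  → 2.2444
row 6: Σ corner-gray over 10 cells = 6086  → 2.6253
row 7: Σ corner-gray over 10 cells = 6255  → 2.6982
Σ rows: total corner-gray = 45313  → 19.5468 mm³


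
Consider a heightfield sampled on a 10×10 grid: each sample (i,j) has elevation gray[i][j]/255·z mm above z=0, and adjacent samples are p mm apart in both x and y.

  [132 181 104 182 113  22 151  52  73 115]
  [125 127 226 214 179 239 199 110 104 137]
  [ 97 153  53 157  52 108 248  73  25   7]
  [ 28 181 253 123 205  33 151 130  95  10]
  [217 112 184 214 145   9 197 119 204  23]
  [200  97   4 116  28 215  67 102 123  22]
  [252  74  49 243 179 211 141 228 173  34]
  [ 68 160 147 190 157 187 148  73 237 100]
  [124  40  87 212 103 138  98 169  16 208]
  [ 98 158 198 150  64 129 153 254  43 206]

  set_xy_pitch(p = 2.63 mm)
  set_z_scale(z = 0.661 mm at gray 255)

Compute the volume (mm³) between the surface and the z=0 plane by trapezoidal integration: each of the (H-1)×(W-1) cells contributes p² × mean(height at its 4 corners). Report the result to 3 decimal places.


193.842

height_mm = gray/255 × 0.661; cell vol = 2.63² × mean(4 corners)
unit = 2.63² × 0.661 / (4×255) = 0.00448242 mm³ per gray-sum
row 0: Σ corner-gray over 9 cells = 5061  → 22.6855
row 1: Σ corner-gray over 9 cells = 4900  → 21.9639
row 2: Σ corner-gray over 9 cells = 4222  → 18.9248
row 3: Σ corner-gray over 9 cells = 4988  → 22.3583
row 4: Σ corner-gray over 9 cells = 4334  → 19.4268
row 5: Σ corner-gray over 9 cells = 4608  → 20.6550
row 6: Σ corner-gray over 9 cells = 5648  → 25.3167
row 7: Σ corner-gray over 9 cells = 4824  → 21.6232
row 8: Σ corner-gray over 9 cells = 4660  → 20.8881
Σ rows: total corner-gray = 43245  → 193.8424 mm³


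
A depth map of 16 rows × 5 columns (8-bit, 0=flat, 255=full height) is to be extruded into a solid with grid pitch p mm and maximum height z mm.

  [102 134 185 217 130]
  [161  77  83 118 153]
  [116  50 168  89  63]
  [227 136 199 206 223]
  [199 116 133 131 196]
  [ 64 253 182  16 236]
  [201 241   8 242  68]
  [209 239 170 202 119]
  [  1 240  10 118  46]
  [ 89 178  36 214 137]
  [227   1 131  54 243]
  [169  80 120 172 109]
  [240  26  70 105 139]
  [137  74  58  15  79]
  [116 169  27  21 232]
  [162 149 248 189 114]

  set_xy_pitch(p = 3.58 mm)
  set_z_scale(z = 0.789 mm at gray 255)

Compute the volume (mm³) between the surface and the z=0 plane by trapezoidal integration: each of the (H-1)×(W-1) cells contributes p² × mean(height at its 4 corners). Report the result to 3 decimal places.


307.944

height_mm = gray/255 × 0.789; cell vol = 3.58² × mean(4 corners)
unit = 3.58² × 0.789 / (4×255) = 0.00991386 mm³ per gray-sum
row 0: Σ corner-gray over 4 cells = 2174  → 21.5527
row 1: Σ corner-gray over 4 cells = 1663  → 16.4868
row 2: Σ corner-gray over 4 cells = 2325  → 23.0497
row 3: Σ corner-gray over 4 cells = 2687  → 26.6385
row 4: Σ corner-gray over 4 cells = 2357  → 23.3670
row 5: Σ corner-gray over 4 cells = 2453  → 24.3187
row 6: Σ corner-gray over 4 cells = 2801  → 27.7687
row 7: Σ corner-gray over 4 cells = 2333  → 23.1290
row 8: Σ corner-gray over 4 cells = 1865  → 18.4894
row 9: Σ corner-gray over 4 cells = 1924  → 19.0743
row 10: Σ corner-gray over 4 cells = 1864  → 18.4794
row 11: Σ corner-gray over 4 cells = 1803  → 17.8747
row 12: Σ corner-gray over 4 cells = 1291  → 12.7988
row 13: Σ corner-gray over 4 cells = 1292  → 12.8087
row 14: Σ corner-gray over 4 cells = 2230  → 22.1079
Σ rows: total corner-gray = 31062  → 307.9444 mm³


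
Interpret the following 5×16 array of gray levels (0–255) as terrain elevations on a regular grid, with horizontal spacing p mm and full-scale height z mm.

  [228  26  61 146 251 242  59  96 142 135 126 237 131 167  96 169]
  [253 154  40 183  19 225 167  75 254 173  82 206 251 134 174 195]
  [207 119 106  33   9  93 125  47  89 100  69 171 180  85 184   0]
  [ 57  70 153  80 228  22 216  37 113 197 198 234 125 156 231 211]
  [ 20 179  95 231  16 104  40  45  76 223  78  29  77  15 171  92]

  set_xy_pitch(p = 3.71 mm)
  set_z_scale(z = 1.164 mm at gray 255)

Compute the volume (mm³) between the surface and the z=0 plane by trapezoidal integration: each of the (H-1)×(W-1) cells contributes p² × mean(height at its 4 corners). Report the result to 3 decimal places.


height_mm = gray/255 × 1.164; cell vol = 3.71² × mean(4 corners)
unit = 3.71² × 1.164 / (4×255) = 0.0157073 mm³ per gray-sum
row 0: Σ corner-gray over 15 cells = 8949  → 140.5643
row 1: Σ corner-gray over 15 cells = 7749  → 121.7156
row 2: Σ corner-gray over 15 cells = 7415  → 116.4694
row 3: Σ corner-gray over 15 cells = 7258  → 114.0033
Σ rows: total corner-gray = 31371  → 492.7527 mm³

492.753


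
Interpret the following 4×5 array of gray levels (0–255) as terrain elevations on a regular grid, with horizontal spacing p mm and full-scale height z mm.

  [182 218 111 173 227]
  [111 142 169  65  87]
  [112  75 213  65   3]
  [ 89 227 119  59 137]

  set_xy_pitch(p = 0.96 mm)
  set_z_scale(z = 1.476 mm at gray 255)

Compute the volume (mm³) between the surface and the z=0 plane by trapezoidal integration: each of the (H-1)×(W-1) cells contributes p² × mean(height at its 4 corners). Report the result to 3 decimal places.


7.990

height_mm = gray/255 × 1.476; cell vol = 0.96² × mean(4 corners)
unit = 0.96² × 1.476 / (4×255) = 0.00133361 mm³ per gray-sum
row 0: Σ corner-gray over 4 cells = 2363  → 3.1513
row 1: Σ corner-gray over 4 cells = 1771  → 2.3618
row 2: Σ corner-gray over 4 cells = 1857  → 2.4765
Σ rows: total corner-gray = 5991  → 7.9897 mm³


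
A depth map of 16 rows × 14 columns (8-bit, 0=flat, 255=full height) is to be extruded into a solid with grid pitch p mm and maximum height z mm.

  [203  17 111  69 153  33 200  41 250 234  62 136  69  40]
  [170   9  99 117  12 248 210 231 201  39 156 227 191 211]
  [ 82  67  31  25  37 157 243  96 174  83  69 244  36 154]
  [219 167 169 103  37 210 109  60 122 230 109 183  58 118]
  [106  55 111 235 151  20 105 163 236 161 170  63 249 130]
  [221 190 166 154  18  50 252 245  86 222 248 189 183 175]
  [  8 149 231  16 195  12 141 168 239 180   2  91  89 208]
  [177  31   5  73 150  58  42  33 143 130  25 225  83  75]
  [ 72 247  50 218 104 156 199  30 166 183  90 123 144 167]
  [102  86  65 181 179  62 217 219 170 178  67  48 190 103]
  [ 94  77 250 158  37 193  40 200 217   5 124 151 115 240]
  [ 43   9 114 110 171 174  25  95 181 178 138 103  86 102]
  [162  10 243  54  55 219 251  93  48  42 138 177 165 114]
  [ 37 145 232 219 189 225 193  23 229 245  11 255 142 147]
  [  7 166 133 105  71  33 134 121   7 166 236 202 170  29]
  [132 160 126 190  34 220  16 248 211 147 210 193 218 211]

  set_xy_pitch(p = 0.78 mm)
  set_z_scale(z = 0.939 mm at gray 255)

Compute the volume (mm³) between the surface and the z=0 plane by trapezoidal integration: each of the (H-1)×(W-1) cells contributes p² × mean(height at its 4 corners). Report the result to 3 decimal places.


57.843

height_mm = gray/255 × 0.939; cell vol = 0.78² × mean(4 corners)
unit = 0.78² × 0.939 / (4×255) = 0.000560086 mm³ per gray-sum
row 0: Σ corner-gray over 13 cells = 6854  → 3.8388
row 1: Σ corner-gray over 13 cells = 6621  → 3.7083
row 2: Σ corner-gray over 13 cells = 6211  → 3.4787
row 3: Σ corner-gray over 13 cells = 7125  → 3.9906
row 4: Σ corner-gray over 13 cells = 8076  → 4.5233
row 5: Σ corner-gray over 13 cells = 7644  → 4.2813
row 6: Σ corner-gray over 13 cells = 5490  → 3.0749
row 7: Σ corner-gray over 13 cells = 5907  → 3.3084
row 8: Σ corner-gray over 13 cells = 7188  → 4.0259
row 9: Σ corner-gray over 13 cells = 6997  → 3.9189
row 10: Σ corner-gray over 13 cells = 6381  → 3.5739
row 11: Σ corner-gray over 13 cells = 6179  → 3.4608
row 12: Σ corner-gray over 13 cells = 7666  → 4.2936
row 13: Σ corner-gray over 13 cells = 7524  → 4.2141
row 14: Σ corner-gray over 13 cells = 7413  → 4.1519
Σ rows: total corner-gray = 103276  → 57.8434 mm³


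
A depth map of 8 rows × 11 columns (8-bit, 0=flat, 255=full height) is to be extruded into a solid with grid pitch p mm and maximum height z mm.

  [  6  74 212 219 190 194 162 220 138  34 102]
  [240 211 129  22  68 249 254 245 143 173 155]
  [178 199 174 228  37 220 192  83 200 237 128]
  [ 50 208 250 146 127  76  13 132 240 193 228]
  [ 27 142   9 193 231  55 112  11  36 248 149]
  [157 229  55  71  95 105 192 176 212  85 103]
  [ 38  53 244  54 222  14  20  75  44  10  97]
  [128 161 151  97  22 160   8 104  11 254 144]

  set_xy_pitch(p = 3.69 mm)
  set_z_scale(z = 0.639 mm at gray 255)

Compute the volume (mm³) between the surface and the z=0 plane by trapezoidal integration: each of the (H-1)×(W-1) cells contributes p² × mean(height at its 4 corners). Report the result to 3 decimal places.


height_mm = gray/255 × 0.639; cell vol = 3.69² × mean(4 corners)
unit = 3.69² × 0.639 / (4×255) = 0.00853009 mm³ per gray-sum
row 0: Σ corner-gray over 10 cells = 6377  → 54.3964
row 1: Σ corner-gray over 10 cells = 6829  → 58.2520
row 2: Σ corner-gray over 10 cells = 6494  → 55.3944
row 3: Σ corner-gray over 10 cells = 5298  → 45.1924
row 4: Σ corner-gray over 10 cells = 4950  → 42.2239
row 5: Σ corner-gray over 10 cells = 4307  → 36.7391
row 6: Σ corner-gray over 10 cells = 3815  → 32.5423
Σ rows: total corner-gray = 38070  → 324.7404 mm³

324.740


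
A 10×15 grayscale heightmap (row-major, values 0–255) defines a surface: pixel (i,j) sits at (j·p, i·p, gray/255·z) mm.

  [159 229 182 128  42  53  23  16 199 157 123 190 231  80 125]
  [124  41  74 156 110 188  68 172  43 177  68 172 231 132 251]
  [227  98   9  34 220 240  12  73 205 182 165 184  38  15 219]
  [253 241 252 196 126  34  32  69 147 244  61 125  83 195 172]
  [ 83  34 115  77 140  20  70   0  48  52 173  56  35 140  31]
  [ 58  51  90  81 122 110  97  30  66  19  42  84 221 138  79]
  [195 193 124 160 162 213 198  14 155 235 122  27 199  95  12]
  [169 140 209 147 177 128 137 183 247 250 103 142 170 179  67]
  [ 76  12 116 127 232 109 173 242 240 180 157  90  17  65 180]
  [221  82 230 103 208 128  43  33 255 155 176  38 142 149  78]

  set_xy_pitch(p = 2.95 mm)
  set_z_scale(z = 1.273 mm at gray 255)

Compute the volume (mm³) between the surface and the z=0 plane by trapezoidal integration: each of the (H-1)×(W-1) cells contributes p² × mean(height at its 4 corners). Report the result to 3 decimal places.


687.864

height_mm = gray/255 × 1.273; cell vol = 2.95² × mean(4 corners)
unit = 2.95² × 1.273 / (4×255) = 0.0108611 mm³ per gray-sum
row 0: Σ corner-gray over 14 cells = 7229  → 78.5146
row 1: Σ corner-gray over 14 cells = 7035  → 76.4076
row 2: Σ corner-gray over 14 cells = 7431  → 80.7085
row 3: Σ corner-gray over 14 cells = 6069  → 65.9158
row 4: Σ corner-gray over 14 cells = 4473  → 48.5815
row 5: Σ corner-gray over 14 cells = 6440  → 69.9452
row 6: Σ corner-gray over 14 cells = 8661  → 94.0677
row 7: Σ corner-gray over 14 cells = 8436  → 91.6239
row 8: Σ corner-gray over 14 cells = 7559  → 82.0988
Σ rows: total corner-gray = 63333  → 687.8636 mm³


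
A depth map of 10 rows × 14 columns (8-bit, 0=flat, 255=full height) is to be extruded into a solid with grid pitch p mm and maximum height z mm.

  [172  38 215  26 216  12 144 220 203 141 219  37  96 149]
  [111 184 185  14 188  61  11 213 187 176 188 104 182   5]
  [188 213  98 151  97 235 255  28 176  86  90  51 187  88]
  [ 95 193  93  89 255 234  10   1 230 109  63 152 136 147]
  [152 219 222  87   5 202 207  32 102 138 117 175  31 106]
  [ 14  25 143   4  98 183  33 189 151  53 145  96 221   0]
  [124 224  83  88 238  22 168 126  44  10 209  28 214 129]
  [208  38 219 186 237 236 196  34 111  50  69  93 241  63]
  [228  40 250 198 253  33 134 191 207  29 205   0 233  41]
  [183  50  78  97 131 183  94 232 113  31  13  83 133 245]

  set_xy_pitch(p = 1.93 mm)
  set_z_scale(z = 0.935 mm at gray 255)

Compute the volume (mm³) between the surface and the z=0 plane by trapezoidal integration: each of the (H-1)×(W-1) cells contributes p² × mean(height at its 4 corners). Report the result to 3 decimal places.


height_mm = gray/255 × 0.935; cell vol = 1.93² × mean(4 corners)
unit = 1.93² × 0.935 / (4×255) = 0.00341449 mm³ per gray-sum
row 0: Σ corner-gray over 13 cells = 6957  → 23.7546
row 1: Σ corner-gray over 13 cells = 7112  → 24.2839
row 2: Σ corner-gray over 13 cells = 6982  → 23.8400
row 3: Σ corner-gray over 13 cells = 6704  → 22.8908
row 4: Σ corner-gray over 13 cells = 6028  → 20.5826
row 5: Σ corner-gray over 13 cells = 5857  → 19.9987
row 6: Σ corner-gray over 13 cells = 6852  → 23.3961
row 7: Σ corner-gray over 13 cells = 7506  → 25.6292
row 8: Σ corner-gray over 13 cells = 6719  → 22.9420
Σ rows: total corner-gray = 60717  → 207.3177 mm³

207.318


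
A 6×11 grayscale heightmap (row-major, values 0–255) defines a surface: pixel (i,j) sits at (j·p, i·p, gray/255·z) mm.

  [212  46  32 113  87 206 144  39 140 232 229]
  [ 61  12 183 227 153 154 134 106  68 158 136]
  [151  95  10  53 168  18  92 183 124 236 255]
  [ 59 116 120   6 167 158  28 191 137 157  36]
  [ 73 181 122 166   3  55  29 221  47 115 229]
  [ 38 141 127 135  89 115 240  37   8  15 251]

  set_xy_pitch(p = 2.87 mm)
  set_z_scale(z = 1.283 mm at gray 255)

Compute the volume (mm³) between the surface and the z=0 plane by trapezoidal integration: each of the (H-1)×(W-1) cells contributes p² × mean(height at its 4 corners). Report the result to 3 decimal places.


height_mm = gray/255 × 1.283; cell vol = 2.87² × mean(4 corners)
unit = 2.87² × 1.283 / (4×255) = 0.0103607 mm³ per gray-sum
row 0: Σ corner-gray over 10 cells = 5106  → 52.9019
row 1: Σ corner-gray over 10 cells = 4951  → 51.2960
row 2: Σ corner-gray over 10 cells = 4619  → 47.8562
row 3: Σ corner-gray over 10 cells = 4435  → 45.9498
row 4: Σ corner-gray over 10 cells = 4283  → 44.3750
Σ rows: total corner-gray = 23394  → 242.3789 mm³

242.379


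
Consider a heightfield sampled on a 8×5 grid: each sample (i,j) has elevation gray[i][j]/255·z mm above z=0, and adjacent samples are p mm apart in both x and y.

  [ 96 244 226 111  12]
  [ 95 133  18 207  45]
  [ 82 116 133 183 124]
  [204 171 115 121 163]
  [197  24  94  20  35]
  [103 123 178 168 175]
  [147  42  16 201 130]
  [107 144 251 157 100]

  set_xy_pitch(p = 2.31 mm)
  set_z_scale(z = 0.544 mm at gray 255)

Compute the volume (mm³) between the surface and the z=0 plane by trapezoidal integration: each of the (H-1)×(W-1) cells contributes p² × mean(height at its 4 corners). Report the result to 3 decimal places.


39.368

height_mm = gray/255 × 0.544; cell vol = 2.31² × mean(4 corners)
unit = 2.31² × 0.544 / (4×255) = 0.00284592 mm³ per gray-sum
row 0: Σ corner-gray over 4 cells = 2126  → 6.0504
row 1: Σ corner-gray over 4 cells = 1926  → 5.4812
row 2: Σ corner-gray over 4 cells = 2251  → 6.4062
row 3: Σ corner-gray over 4 cells = 1689  → 4.8068
row 4: Σ corner-gray over 4 cells = 1724  → 4.9064
row 5: Σ corner-gray over 4 cells = 2011  → 5.7231
row 6: Σ corner-gray over 4 cells = 2106  → 5.9935
Σ rows: total corner-gray = 13833  → 39.3676 mm³


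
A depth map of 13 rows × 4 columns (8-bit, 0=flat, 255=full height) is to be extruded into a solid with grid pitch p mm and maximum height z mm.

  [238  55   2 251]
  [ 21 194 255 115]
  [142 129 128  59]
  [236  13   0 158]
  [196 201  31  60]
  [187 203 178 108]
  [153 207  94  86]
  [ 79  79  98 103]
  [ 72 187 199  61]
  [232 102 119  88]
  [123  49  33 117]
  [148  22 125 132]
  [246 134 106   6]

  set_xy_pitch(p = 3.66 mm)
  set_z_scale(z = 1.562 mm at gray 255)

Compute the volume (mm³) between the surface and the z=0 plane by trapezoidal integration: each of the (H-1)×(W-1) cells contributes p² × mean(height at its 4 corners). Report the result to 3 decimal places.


height_mm = gray/255 × 1.562; cell vol = 3.66² × mean(4 corners)
unit = 3.66² × 1.562 / (4×255) = 0.0205137 mm³ per gray-sum
row 0: Σ corner-gray over 3 cells = 1637  → 33.5809
row 1: Σ corner-gray over 3 cells = 1749  → 35.8784
row 2: Σ corner-gray over 3 cells = 1135  → 23.2830
row 3: Σ corner-gray over 3 cells = 1140  → 23.3856
row 4: Σ corner-gray over 3 cells = 1777  → 36.4528
row 5: Σ corner-gray over 3 cells = 1898  → 38.9349
row 6: Σ corner-gray over 3 cells = 1377  → 28.2473
row 7: Σ corner-gray over 3 cells = 1441  → 29.5602
row 8: Σ corner-gray over 3 cells = 1667  → 34.1963
row 9: Σ corner-gray over 3 cells = 1166  → 23.9189
row 10: Σ corner-gray over 3 cells = 978  → 20.0624
row 11: Σ corner-gray over 3 cells = 1306  → 26.7908
Σ rows: total corner-gray = 17271  → 354.2913 mm³

354.291


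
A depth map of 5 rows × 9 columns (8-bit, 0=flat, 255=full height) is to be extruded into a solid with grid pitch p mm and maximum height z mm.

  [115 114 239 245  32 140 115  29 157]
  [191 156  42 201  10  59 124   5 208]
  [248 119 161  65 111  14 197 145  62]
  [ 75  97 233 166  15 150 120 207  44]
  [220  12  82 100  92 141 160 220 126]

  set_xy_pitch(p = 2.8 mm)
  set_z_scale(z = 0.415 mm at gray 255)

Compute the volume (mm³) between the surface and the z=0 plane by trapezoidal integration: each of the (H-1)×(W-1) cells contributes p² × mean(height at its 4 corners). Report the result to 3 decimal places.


48.817

height_mm = gray/255 × 0.415; cell vol = 2.8² × mean(4 corners)
unit = 2.8² × 0.415 / (4×255) = 0.0031898 mm³ per gray-sum
row 0: Σ corner-gray over 8 cells = 3693  → 11.7799
row 1: Σ corner-gray over 8 cells = 3527  → 11.2504
row 2: Σ corner-gray over 8 cells = 4029  → 12.8517
row 3: Σ corner-gray over 8 cells = 4055  → 12.9347
Σ rows: total corner-gray = 15304  → 48.8168 mm³


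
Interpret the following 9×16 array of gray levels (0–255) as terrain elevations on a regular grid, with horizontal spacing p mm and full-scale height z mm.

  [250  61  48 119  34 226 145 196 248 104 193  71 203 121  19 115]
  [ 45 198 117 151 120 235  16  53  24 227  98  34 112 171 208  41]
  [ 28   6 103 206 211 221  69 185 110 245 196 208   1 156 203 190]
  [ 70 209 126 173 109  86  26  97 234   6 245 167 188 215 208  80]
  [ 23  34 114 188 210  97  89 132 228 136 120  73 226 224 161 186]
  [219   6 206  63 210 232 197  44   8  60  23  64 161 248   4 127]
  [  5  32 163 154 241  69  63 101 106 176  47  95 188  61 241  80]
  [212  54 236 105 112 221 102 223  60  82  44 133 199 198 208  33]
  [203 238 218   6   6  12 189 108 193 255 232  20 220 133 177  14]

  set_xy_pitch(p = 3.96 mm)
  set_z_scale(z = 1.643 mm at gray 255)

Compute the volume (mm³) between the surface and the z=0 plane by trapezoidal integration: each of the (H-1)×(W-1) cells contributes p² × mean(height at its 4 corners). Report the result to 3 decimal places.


height_mm = gray/255 × 1.643; cell vol = 3.96² × mean(4 corners)
unit = 3.96² × 1.643 / (4×255) = 0.0252597 mm³ per gray-sum
row 0: Σ corner-gray over 15 cells = 7555  → 190.8368
row 1: Σ corner-gray over 15 cells = 8072  → 203.8961
row 2: Σ corner-gray over 15 cells = 8786  → 221.9315
row 3: Σ corner-gray over 15 cells = 8601  → 217.2585
row 4: Σ corner-gray over 15 cells = 7671  → 193.7670
row 5: Σ corner-gray over 15 cells = 6957  → 175.7316
row 6: Σ corner-gray over 15 cells = 7758  → 195.9646
row 7: Σ corner-gray over 15 cells = 8430  → 212.9391
Σ rows: total corner-gray = 63830  → 1612.3251 mm³

1612.325


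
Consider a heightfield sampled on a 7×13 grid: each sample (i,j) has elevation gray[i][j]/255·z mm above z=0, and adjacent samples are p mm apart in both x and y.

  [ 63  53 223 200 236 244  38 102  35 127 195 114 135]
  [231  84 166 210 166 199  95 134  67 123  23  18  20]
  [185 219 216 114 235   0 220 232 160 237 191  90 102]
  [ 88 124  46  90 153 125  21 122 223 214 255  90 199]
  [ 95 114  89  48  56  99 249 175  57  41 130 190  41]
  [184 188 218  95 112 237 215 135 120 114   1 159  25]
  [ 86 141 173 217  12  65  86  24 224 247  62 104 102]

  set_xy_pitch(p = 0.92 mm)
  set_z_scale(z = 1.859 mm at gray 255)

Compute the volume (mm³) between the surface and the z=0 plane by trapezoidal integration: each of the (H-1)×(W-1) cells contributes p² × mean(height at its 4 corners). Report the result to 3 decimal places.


height_mm = gray/255 × 1.859; cell vol = 0.92² × mean(4 corners)
unit = 0.92² × 1.859 / (4×255) = 0.00154261 mm³ per gray-sum
row 0: Σ corner-gray over 12 cells = 6153  → 9.4917
row 1: Σ corner-gray over 12 cells = 6936  → 10.6995
row 2: Σ corner-gray over 12 cells = 7328  → 11.3042
row 3: Σ corner-gray over 12 cells = 5845  → 9.0165
row 4: Σ corner-gray over 12 cells = 6029  → 9.3004
row 5: Σ corner-gray over 12 cells = 6295  → 9.7107
Σ rows: total corner-gray = 38586  → 59.5230 mm³

59.523


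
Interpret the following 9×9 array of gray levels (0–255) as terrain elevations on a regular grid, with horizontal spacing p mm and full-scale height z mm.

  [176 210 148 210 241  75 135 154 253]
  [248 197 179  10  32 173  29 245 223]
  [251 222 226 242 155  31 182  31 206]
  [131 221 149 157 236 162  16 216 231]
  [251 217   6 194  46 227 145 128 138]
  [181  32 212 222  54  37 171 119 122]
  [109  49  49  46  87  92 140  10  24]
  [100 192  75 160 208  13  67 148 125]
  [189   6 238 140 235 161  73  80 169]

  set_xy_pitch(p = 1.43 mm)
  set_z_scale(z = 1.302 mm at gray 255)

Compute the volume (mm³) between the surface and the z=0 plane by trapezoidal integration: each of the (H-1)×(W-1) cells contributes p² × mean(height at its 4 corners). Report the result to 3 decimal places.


height_mm = gray/255 × 1.302; cell vol = 1.43² × mean(4 corners)
unit = 1.43² × 1.302 / (4×255) = 0.00261025 mm³ per gray-sum
row 0: Σ corner-gray over 8 cells = 4976  → 12.9886
row 1: Σ corner-gray over 8 cells = 4836  → 12.6232
row 2: Σ corner-gray over 8 cells = 5311  → 13.8631
row 3: Σ corner-gray over 8 cells = 4991  → 13.0278
row 4: Σ corner-gray over 8 cells = 4312  → 11.2554
row 5: Σ corner-gray over 8 cells = 3076  → 8.0291
row 6: Σ corner-gray over 8 cells = 3030  → 7.9091
row 7: Σ corner-gray over 8 cells = 4175  → 10.8978
Σ rows: total corner-gray = 34707  → 90.5941 mm³

90.594


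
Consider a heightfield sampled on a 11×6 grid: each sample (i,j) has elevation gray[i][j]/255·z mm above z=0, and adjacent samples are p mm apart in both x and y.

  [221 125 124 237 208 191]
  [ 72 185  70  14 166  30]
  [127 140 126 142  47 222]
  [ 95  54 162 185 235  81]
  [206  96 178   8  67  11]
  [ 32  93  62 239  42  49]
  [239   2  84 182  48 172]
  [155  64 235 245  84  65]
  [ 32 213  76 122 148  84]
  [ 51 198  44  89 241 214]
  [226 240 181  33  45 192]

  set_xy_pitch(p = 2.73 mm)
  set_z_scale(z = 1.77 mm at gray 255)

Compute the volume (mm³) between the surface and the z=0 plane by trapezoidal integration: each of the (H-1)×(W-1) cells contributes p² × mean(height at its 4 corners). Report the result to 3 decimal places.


height_mm = gray/255 × 1.77; cell vol = 2.73² × mean(4 corners)
unit = 2.73² × 1.77 / (4×255) = 0.012933 mm³ per gray-sum
row 0: Σ corner-gray over 5 cells = 2772  → 35.8502
row 1: Σ corner-gray over 5 cells = 2231  → 28.8535
row 2: Σ corner-gray over 5 cells = 2707  → 35.0096
row 3: Σ corner-gray over 5 cells = 2363  → 30.5606
row 4: Σ corner-gray over 5 cells = 1868  → 24.1588
row 5: Σ corner-gray over 5 cells = 1996  → 25.8142
row 6: Σ corner-gray over 5 cells = 2519  → 32.5782
row 7: Σ corner-gray over 5 cells = 2710  → 35.0484
row 8: Σ corner-gray over 5 cells = 2643  → 34.1818
row 9: Σ corner-gray over 5 cells = 2825  → 36.5357
Σ rows: total corner-gray = 24634  → 318.5909 mm³

318.591


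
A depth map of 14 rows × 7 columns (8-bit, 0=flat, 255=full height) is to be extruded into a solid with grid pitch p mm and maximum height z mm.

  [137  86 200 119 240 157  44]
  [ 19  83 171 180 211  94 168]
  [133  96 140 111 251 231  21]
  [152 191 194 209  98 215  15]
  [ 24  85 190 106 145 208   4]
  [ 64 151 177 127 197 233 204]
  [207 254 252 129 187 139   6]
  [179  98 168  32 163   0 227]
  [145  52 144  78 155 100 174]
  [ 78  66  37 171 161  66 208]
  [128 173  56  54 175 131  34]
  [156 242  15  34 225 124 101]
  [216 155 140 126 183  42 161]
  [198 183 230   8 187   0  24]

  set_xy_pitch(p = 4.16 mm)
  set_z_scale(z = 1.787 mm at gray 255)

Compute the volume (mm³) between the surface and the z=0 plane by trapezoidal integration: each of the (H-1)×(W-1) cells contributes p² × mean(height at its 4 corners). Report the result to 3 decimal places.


1290.214

height_mm = gray/255 × 1.787; cell vol = 4.16² × mean(4 corners)
unit = 4.16² × 1.787 / (4×255) = 0.0303187 mm³ per gray-sum
row 0: Σ corner-gray over 6 cells = 3450  → 104.5996
row 1: Σ corner-gray over 6 cells = 3477  → 105.4182
row 2: Σ corner-gray over 6 cells = 3793  → 114.9990
row 3: Σ corner-gray over 6 cells = 3477  → 105.4182
row 4: Σ corner-gray over 6 cells = 3534  → 107.1464
row 5: Σ corner-gray over 6 cells = 4173  → 126.5201
row 6: Σ corner-gray over 6 cells = 3463  → 104.9938
row 7: Σ corner-gray over 6 cells = 2705  → 82.0122
row 8: Σ corner-gray over 6 cells = 2665  → 80.7994
row 9: Σ corner-gray over 6 cells = 2628  → 79.6776
row 10: Σ corner-gray over 6 cells = 2877  → 87.2270
row 11: Σ corner-gray over 6 cells = 3206  → 97.2019
row 12: Σ corner-gray over 6 cells = 3107  → 94.2003
Σ rows: total corner-gray = 42555  → 1290.2137 mm³
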